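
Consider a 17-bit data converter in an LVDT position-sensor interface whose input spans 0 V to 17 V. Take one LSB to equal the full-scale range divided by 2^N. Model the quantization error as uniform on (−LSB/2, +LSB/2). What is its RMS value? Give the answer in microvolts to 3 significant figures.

Span = 17 V.
LSB = 17 V ÷ 2^17 = 17/131072 V = 129.70 µV.
V_rms = LSB/√12 = 129.70 µV / √12 = 37.4 µV.

37.4 µV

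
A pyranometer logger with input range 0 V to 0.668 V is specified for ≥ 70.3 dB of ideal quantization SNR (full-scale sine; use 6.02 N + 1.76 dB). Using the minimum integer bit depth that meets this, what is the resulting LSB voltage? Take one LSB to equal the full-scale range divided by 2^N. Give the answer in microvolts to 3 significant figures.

V_FS = 0.668 V.
6.02 N + 1.76 ≥ 70.3 gives N ≥ 11.385, so the minimum integer is 12.
Step size = 0.668/4096 V = 163 µV.

163 µV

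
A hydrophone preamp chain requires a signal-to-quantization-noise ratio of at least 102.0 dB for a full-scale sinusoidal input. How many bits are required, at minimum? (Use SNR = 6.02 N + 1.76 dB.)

17 bits

6.02 N + 1.76 ≥ 102.0 gives N ≥ 16.651, so the minimum integer is 17.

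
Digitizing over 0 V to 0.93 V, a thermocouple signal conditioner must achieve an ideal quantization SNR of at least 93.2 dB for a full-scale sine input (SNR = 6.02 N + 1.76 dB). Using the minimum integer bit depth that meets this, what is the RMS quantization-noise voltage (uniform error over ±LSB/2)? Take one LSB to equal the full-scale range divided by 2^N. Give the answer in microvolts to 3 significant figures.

4.10 µV

Range is 0.93 V.
N ≥ (93.2 − 1.76)/6.02 = 15.189 → N_min = 16.
Step size = 0.93/65536 V = 14.191 µV.
RMS noise = LSB/√12 = 4.10 µV.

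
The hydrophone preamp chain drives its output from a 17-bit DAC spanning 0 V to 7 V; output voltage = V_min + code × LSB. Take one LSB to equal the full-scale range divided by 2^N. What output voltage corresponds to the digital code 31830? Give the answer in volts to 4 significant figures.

Range is 7 V. LSB = 7 V / 2^17.
V_out = 0 + 31830 × (7/131072) V
      = 0 + 1.69991 = 1.69991 V.

1.700 V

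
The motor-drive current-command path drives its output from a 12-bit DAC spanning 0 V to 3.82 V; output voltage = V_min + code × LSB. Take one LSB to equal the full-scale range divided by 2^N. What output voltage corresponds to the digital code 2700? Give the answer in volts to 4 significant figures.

Full-scale range = 3.82 V. LSB = 3.82 V / 2^12.
V_out = 0 + 2700 × (3.82/4096) V
      = 0 V + 2.51807 V = 2.51807 V.

2.518 V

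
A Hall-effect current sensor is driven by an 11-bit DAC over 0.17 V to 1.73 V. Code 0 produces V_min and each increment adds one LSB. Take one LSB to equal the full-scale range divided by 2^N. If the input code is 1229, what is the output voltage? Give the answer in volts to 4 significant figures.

1.106 V

Full-scale range = 1.73 V − (0.17 V) = 1.56 V. LSB = 1.56 V / 2^11.
V_out = 0.17 + 1229 × (1.56/2048) V
      = 0.17 V + 0.936152 V = 1.10615 V.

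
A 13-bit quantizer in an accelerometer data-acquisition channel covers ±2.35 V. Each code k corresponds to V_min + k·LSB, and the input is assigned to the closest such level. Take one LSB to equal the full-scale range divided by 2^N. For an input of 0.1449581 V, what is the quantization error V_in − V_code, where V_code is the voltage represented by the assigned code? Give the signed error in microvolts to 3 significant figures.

The full-scale span is 2.35 − (-2.35) = 4.7 V. LSB = 4.7 V / 2^13 ≈ 0.5737 mV.
(V_in − V_min)/LSB = (0.1449581 − (-2.35)) × 8192/4.7 = 4348.6589 → nearest code k = 4349.
V_code = V_min + k × range/2^13 = -2.35 + 4349 × 4.7/8192 = 0.1451538086 V.
e = 0.1449581 − (0.1451538086) = −196 µV.

−196 µV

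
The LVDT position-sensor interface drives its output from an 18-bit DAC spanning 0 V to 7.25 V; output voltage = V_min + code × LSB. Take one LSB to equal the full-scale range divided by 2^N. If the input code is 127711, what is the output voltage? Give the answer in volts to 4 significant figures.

3.532 V

V_FS = 7.25 V. LSB = 7.25 V / 2^18.
V_out = 0 + 127711 × (7.25/262144) V
      = 0 + 3.53205 = 3.53205 V.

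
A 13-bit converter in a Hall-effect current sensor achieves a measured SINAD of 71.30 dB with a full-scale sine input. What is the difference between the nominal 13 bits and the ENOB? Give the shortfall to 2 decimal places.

1.45 bits

N_eff = (71.30 − 1.76)/6.02 = 11.5515 bits.
Lost resolution: 13 − 11.5515 = 1.4485 bits.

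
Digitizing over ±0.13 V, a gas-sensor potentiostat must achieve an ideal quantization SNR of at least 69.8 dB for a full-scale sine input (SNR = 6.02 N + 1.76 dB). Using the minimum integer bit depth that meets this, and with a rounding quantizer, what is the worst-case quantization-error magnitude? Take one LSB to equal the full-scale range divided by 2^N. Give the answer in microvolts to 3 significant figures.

Range = 0.13 − (-0.13) = 0.26 V.
Solving 6.02 N ≥ 69.8 − 1.76: N ≥ 11.302. Round up → N = 12.
One LSB is 0.26 V / 4096 = 63.477 µV.
|e|_max = LSB/2 = 31.7 µV.

31.7 µV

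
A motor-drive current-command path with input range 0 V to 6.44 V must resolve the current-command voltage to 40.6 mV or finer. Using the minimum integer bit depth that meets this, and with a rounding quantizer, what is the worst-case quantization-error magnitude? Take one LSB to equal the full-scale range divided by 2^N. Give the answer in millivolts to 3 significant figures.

Span = 6.44 V.
6.44 V / 40.6 mV = 158.6. Since 2^7 = 128 and 2^8 = 256, N = 8.
Step size = 6.44/256 V = 25.156 mV.
|e|_max = LSB/2 = 12.6 mV.

12.6 mV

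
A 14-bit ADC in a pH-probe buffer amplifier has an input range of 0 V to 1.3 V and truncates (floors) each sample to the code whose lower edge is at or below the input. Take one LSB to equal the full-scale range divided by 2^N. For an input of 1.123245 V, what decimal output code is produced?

14156

V_FS = 1.3 V. LSB = 1.3 V / 2^14 ≈ 79.35 µV.
V_in − V_min = 1.123245 − (0) = 1.123245 V.
Divide by LSB: 1.123245 × 16384/1.3 = 14156.3431.
Truncating gives code 14156.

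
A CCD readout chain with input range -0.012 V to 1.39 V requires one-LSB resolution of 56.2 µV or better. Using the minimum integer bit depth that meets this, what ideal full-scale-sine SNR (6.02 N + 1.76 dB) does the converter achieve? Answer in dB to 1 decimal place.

Full-scale range = 1.39 V − (-0.012 V) = 1.402 V.
Levels needed ≥ 1.402/56.2 µV = 24950. 2^15 = 32768 suffices, so N_min = 15.
Ideal SNR at N = 15: 6.02·15 + 1.76 = 92.1 dB.

92.1 dB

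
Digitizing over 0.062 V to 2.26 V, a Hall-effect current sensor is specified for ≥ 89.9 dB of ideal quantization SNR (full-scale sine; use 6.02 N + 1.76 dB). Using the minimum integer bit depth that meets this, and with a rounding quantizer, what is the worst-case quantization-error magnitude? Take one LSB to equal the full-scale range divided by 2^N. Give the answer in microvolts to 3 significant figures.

33.5 µV

Full-scale range = 2.26 V − (0.062 V) = 2.198 V.
Solving 6.02 N ≥ 89.9 − 1.76: N ≥ 14.641. Round up → N = 15.
One LSB is 2.198 V / 32768 = 67.078 µV.
|e|_max = LSB/2 = 33.5 µV.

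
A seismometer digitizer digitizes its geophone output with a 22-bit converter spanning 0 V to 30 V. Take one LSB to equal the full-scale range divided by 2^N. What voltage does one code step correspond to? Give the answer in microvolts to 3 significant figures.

Range is 30 V.
Number of codes = 2^22 = 4194304.
One LSB is 30 V / 4194304 = 7.15 µV.

7.15 µV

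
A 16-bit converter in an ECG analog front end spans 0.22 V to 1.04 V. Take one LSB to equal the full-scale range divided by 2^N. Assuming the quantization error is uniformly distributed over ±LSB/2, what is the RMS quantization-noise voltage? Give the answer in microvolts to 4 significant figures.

The full-scale span is 1.04 − (0.22) = 0.82 V.
LSB = 0.82 V / 2^16 = 12.5122 µV.
RMS of a uniform error over width LSB is LSB/√12 = 3.612 µV.

3.612 µV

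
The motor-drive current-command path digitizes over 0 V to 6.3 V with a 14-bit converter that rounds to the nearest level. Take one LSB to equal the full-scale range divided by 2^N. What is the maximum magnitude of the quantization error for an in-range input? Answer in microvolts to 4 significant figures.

192.3 µV

Span = 6.3 V.
Step size = 6.3/16384 V = 384.521 µV.
A rounding quantizer has |error| ≤ LSB/2 = 192.3 µV.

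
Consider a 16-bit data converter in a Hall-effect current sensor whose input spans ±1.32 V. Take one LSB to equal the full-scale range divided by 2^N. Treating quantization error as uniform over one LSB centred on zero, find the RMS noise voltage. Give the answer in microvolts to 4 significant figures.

Span: 1.32 V − (-1.32 V) = 2.64 V.
One LSB is 2.64 V / 65536 = 40.2832 µV.
For a uniform distribution on [−LSB/2, +LSB/2], V_rms = LSB/√12 = 40.2832 µV/3.4641 = 11.63 µV.

11.63 µV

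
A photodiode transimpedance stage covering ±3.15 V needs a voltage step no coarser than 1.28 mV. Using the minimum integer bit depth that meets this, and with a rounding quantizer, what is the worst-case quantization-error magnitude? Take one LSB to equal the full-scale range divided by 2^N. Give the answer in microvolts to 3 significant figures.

385 µV

The full-scale span is 3.15 − (-3.15) = 6.3 V.
Required number of levels: 6.3/1.28 mV = 4921.9; smallest N with 2^N ≥ that is 13.
LSB = 6.3 V / 2^13 = 0.76904 mV.
|e|_max = LSB/2 = 385 µV.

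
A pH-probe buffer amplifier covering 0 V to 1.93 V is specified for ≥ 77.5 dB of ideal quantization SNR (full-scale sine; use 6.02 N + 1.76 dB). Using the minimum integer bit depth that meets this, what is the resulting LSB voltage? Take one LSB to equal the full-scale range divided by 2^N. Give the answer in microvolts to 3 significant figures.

V_FS = 1.93 V.
Required N = ⌈(77.5 − 1.76)/6.02⌉ = ⌈12.581⌉ = 13.
LSB = 1.93 V ÷ 2^13 = 1.93/8192 V = 236 µV.

236 µV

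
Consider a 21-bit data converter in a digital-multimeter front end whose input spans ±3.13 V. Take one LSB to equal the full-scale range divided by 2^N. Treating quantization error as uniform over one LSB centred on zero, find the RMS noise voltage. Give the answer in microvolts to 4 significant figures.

Range = 3.13 − (-3.13) = 6.26 V.
LSB = 6.26 V ÷ 2^21 = 6.26/2097152 V = 2.98500 µV.
For a uniform distribution on [−LSB/2, +LSB/2], V_rms = LSB/√12 = 2.98500 µV/3.4641 = 0.8617 µV.

0.8617 µV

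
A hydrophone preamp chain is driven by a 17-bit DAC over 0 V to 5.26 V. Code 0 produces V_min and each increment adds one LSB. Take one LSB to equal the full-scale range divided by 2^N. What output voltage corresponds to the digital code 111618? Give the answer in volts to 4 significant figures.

Range is 5.26 V. LSB = 5.26 V / 2^17.
V_out = 0 + 111618 × (5.26/131072) V
      = 0 + 4.47930 = 4.47930 V.

4.479 V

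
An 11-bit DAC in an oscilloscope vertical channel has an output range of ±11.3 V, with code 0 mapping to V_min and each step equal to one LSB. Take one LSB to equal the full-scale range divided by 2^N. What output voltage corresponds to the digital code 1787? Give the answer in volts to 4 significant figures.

The full-scale span is 11.3 − (-11.3) = 22.6 V. LSB = 22.6 V / 2^11.
Output = V_min + (1787/2048) × range = -11.3 + 0.872559 × 22.6 V
      = -11.3 V + 19.7198 V = 8.41982 V.

8.420 V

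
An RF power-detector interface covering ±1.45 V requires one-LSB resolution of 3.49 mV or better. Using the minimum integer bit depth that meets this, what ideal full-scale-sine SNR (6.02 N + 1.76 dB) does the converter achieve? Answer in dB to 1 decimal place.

Range = 1.45 − (-1.45) = 2.9 V.
Need 2^N ≥ 2.9 V / 3.49 mV = 830.9 → N_min = 10.
6.02(10) + 1.76 = 61.96 dB.

62.0 dB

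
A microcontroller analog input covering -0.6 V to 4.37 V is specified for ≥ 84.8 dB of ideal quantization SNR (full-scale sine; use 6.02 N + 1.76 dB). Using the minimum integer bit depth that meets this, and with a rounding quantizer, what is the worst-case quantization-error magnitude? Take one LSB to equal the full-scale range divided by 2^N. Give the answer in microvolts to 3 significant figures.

The full-scale span is 4.37 − (-0.6) = 4.97 V.
N ≥ (84.8 − 1.76)/6.02 = 13.794 → N_min = 14.
One LSB is 4.97 V / 16384 = 303.34 µV.
Max error for round-to-nearest is LSB/2 = 152 µV.

152 µV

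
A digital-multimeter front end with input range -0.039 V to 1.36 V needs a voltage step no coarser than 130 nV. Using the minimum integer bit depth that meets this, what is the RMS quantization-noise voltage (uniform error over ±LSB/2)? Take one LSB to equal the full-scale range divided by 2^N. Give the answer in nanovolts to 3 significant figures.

24.1 nV

Span: 1.36 V − (-0.039 V) = 1.399 V.
Levels needed ≥ 1.399/130 nV = 1.076e7. 2^24 = 16777216 suffices, so N_min = 24.
Step size = 1.399/16777216 V = 83.387 nV.
σ_q = LSB/√12 = 83.387 nV/3.4641 = 24.1 nV.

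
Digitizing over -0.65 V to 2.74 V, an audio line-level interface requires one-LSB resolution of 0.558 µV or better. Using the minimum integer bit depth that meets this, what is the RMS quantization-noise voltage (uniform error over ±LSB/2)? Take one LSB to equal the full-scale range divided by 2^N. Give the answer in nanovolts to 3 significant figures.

Range = 2.74 − (-0.65) = 3.39 V.
Required number of levels: 3.39/0.558 µV = 6.0753e6; smallest N with 2^N ≥ that is 23.
LSB = 3.39 V ÷ 2^23 = 3.39/8388608 V = 404.12 nV.
σ_q = LSB/√12 = 404.12 nV/3.4641 = 117 nV.

117 nV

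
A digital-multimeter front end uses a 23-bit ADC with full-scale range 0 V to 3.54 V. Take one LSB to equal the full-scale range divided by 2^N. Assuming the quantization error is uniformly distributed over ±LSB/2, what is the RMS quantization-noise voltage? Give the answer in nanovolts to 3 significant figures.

122 nV

Span = 3.54 V.
LSB = 3.54 V ÷ 2^23 = 3.54/8388608 V = 422.00 nV.
RMS of a uniform error over width LSB is LSB/√12 = 122 nV.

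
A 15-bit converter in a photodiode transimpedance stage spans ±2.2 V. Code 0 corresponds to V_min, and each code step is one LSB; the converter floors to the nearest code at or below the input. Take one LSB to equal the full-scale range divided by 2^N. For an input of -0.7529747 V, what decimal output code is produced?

Span: 2.2 V − (-2.2 V) = 4.4 V. LSB = 4.4 V / 2^15 ≈ 134.3 µV.
code = ⌊(V_in − V_min)/LSB⌋ = ⌊(V_in − V_min) × 2^15 / range⌋
     = ⌊(-0.7529747 − (-2.2)) × 32768 / 4.4⌋ = ⌊1.4470253 × 32768/4.4⌋
     = ⌊10776.392⌋ = 10776.

10776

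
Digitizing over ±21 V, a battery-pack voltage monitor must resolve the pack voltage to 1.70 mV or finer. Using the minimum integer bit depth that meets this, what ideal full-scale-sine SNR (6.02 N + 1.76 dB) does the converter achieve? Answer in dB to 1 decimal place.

92.1 dB

Span: 21 V − (-21 V) = 42 V.
Required number of levels: 42/1.70 mV = 24706; smallest N with 2^N ≥ that is 15.
6.02(15) + 1.76 = 92.06 dB.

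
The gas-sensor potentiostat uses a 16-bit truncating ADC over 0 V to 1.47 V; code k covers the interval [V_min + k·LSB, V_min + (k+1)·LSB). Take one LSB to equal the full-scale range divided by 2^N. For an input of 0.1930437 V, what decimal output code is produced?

Span = 1.47 V. LSB = 1.47 V / 2^16 ≈ 22.43 µV.
code = ⌊(V_in − V_min)/LSB⌋ = ⌊(V_in − V_min) × 2^16 / range⌋
     = ⌊(0.1930437 − (0)) × 65536 / 1.47⌋ = ⌊0.1930437 × 65536/1.47⌋
     = ⌊8606.335⌋ = 8606.

8606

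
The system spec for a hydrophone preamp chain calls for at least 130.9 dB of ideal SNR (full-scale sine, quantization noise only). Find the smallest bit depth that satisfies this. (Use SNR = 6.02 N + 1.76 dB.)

22 bits

Required N = ⌈(130.9 − 1.76)/6.02⌉ = ⌈21.452⌉ = 22.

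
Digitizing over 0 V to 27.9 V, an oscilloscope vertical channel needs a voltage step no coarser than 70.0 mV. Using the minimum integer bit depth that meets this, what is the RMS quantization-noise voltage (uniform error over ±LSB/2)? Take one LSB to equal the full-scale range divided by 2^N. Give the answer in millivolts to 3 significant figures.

V_FS = 27.9 V.
Levels needed ≥ 27.9/70.0 mV = 398.6. 2^9 = 512 suffices, so N_min = 9.
Step size = 27.9/512 V = 54.492 mV.
σ_q = LSB/√12 = 54.492 mV/3.4641 = 15.7 mV.

15.7 mV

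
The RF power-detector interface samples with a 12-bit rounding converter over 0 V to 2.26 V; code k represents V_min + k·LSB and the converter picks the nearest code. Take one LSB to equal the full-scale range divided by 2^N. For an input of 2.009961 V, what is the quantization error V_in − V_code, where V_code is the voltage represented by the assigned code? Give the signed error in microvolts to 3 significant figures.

−92.7 µV

V_FS = 2.26 V. LSB = 2.26 V / 2^12 ≈ 0.5518 mV.
Position in LSBs: (2.009961 − (0)) × 4096/2.26 = 3642.8320; rounding gives k = 3643.
V_code = V_min + k × range/2^12 = 0 + 3643 × 2.26/4096 = 2.010053711 V.
Error = V_in − V_code = 2.009961 − (2.010053711) = −92.7 µV.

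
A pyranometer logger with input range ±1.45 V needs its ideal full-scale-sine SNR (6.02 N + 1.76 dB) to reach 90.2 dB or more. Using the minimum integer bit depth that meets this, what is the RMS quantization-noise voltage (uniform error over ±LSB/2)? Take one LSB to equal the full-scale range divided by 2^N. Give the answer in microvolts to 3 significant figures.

25.5 µV

Full-scale range = 1.45 V − (-1.45 V) = 2.9 V.
N ≥ (90.2 − 1.76)/6.02 = 14.691 → N_min = 15.
Step size = 2.9/32768 V = 88.501 µV.
V_rms = LSB/√12 = 25.5 µV.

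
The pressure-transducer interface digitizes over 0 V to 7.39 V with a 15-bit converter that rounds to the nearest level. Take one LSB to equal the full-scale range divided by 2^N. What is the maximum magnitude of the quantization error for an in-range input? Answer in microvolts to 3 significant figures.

113 µV

Full-scale range = 7.39 V.
LSB = 7.39 V ÷ 2^15 = 7.39/32768 V = 225.52 µV.
A rounding quantizer has |error| ≤ LSB/2 = 113 µV.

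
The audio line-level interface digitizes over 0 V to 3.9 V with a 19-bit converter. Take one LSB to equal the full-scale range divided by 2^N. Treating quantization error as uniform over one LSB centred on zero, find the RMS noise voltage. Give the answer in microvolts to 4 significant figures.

Full-scale range = 3.9 V.
One LSB is 3.9 V / 524288 = 7.43866 µV.
σ_q = LSB/√12 = 7.43866 µV/3.4641 = 2.147 µV.

2.147 µV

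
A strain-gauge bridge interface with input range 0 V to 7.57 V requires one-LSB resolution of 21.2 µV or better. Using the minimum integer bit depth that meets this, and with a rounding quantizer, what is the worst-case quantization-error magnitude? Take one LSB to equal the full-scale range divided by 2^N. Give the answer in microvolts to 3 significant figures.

7.22 µV

V_FS = 7.57 V.
Required number of levels: 7.57/21.2 µV = 357080; smallest N with 2^N ≥ that is 19.
One LSB is 7.57 V / 524288 = 14.439 µV.
Half an LSB is 7.22 µV.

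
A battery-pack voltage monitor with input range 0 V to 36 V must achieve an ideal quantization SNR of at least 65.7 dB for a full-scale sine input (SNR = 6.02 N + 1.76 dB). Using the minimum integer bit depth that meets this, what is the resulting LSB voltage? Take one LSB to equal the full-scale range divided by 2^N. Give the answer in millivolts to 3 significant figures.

17.6 mV

Full-scale range = 36 V.
Solving 6.02 N ≥ 65.7 − 1.76: N ≥ 10.621. Round up → N = 11.
One LSB is 36 V / 2048 = 17.6 mV.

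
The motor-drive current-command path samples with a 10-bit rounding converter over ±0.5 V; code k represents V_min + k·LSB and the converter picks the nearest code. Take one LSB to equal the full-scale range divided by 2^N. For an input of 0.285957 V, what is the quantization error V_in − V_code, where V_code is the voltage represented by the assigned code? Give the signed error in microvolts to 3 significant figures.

−176 µV

Span: 0.5 V − (-0.5 V) = 1 V. LSB = 1 V / 2^10 ≈ 0.9766 mV.
(V_in − V_min)/LSB = (0.285957 − (-0.5)) × 1024/1 = 804.8200 → nearest code k = 805.
V_code = -0.5 + (805/1024) × 1 = 0.2861328125 V.
e = 0.285957 − (0.2861328125) = −176 µV.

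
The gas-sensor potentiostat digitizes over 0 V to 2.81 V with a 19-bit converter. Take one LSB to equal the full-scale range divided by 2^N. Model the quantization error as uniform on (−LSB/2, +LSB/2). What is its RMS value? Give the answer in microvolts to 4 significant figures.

1.547 µV

V_FS = 2.81 V.
One LSB is 2.81 V / 524288 = 5.35965 µV.
For a uniform distribution on [−LSB/2, +LSB/2], V_rms = LSB/√12 = 5.35965 µV/3.4641 = 1.547 µV.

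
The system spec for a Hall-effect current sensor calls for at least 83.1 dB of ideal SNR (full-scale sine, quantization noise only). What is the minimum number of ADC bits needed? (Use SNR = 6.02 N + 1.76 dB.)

Solving 6.02 N ≥ 83.1 − 1.76: N ≥ 13.512. Round up → N = 14.

14 bits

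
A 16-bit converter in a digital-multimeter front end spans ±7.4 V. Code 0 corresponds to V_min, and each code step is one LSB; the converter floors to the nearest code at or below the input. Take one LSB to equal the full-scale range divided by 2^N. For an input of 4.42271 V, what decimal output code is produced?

52352

Full-scale range = 7.4 V − (-7.4 V) = 14.8 V. LSB = 14.8 V / 2^16 ≈ 225.8 µV.
code = ⌊(V_in − V_min)/LSB⌋ = ⌊(V_in − V_min) × 2^16 / range⌋
     = ⌊(4.42271 − (-7.4)) × 65536 / 14.8⌋ = ⌊11.82271 × 65536/14.8⌋
     = ⌊52352.238⌋ = 52352.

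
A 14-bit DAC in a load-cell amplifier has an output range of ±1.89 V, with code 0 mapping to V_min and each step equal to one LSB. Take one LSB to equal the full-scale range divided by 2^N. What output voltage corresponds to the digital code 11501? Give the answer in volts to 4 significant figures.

0.7634 V

Span: 1.89 V − (-1.89 V) = 3.78 V. LSB = 3.78 V / 2^14.
Output = V_min + (11501/16384) × range = -1.89 + 0.701965 × 3.78 V
      = -1.89 V + 2.65343 V = 0.763429 V.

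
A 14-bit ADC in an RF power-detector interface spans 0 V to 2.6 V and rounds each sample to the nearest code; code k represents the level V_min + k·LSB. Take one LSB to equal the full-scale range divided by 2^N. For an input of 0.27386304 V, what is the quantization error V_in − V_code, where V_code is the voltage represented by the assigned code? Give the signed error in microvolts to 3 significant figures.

−38.3 µV

Range is 2.6 V. LSB = 2.6 V / 2^14 ≈ 158.7 µV.
Position in LSBs: (0.27386304 − (0)) × 16384/2.6 = 1725.7585; rounding gives k = 1726.
V_code = 0 + (1726/16384) × 2.6 = 0.27390136719 V.
Error = V_in − V_code = 0.27386304 − (0.27390136719) = −38.3 µV.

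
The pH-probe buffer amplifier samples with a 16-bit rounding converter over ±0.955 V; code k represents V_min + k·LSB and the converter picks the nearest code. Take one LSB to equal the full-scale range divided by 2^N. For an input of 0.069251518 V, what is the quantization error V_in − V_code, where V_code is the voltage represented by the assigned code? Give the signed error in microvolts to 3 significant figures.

+4.69 µV

Span: 0.955 V − (-0.955 V) = 1.91 V. LSB = 1.91 V / 2^16 ≈ 29.14 µV.
(0.069251518 − (-0.955)) / LSB = 1.024251518 × 65536/1.91 = 35144.1610. Nearest integer: k = 35144.
Reconstructed level: -0.955 + 35144 × 1.91/65536 V = 0.069246826172 V.
Error = V_in − V_code = 0.069251518 − (0.069246826172) = +4.69 µV.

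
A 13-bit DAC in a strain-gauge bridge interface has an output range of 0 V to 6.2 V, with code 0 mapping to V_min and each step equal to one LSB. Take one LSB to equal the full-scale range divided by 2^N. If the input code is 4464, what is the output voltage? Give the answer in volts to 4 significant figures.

3.379 V

V_FS = 6.2 V. LSB = 6.2 V / 2^13.
Output = V_min + (4464/8192) × range = 0 + 0.544922 × 6.2 V
      = 0 + 3.37852 = 3.37852 V.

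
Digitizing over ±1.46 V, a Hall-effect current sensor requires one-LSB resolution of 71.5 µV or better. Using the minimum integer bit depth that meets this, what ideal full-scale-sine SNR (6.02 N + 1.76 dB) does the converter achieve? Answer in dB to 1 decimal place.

Span: 1.46 V − (-1.46 V) = 2.92 V.
Need 2^N ≥ 2.92 V / 71.5 µV = 40840 → N_min = 16.
Ideal SNR at N = 16: 6.02·16 + 1.76 = 98.1 dB.

98.1 dB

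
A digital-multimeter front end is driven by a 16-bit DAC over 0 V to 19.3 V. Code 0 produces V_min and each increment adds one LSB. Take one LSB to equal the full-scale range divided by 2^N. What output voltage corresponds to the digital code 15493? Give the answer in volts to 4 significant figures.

Span = 19.3 V. LSB = 19.3 V / 2^16.
Output = V_min + (15493/65536) × range = 0 + 0.236404 × 19.3 V
      = 0 V + 4.56261 V = 4.56261 V.

4.563 V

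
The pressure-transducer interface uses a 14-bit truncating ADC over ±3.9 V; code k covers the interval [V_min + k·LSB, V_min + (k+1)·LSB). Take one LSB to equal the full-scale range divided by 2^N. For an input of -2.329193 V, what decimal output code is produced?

The full-scale span is 3.9 − (-3.9) = 7.8 V. LSB = 7.8 V / 2^14 ≈ 476.1 µV.
code = ⌊(V_in − V_min)/LSB⌋ = ⌊(V_in − V_min) × 2^14 / range⌋
     = ⌊(-2.329193 − (-3.9)) × 16384 / 7.8⌋ = ⌊1.570807 × 16384/7.8⌋
     = ⌊3299.500⌋ = 3299.

3299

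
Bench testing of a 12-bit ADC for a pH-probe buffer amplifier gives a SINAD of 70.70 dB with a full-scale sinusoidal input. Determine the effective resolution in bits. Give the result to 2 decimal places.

ENOB = (SINAD − 1.76) / 6.02 = (70.70 − 1.76) / 6.02 = 68.94 / 6.02 = 11.4518.

11.45 bits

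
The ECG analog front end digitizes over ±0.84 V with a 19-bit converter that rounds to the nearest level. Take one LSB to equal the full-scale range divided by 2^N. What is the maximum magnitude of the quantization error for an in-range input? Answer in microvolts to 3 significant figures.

Span: 0.84 V − (-0.84 V) = 1.68 V.
LSB = 1.68 V ÷ 2^19 = 1.68/524288 V = 3.2043 µV.
|e|_max = LSB/2 = 1.60 µV.

1.60 µV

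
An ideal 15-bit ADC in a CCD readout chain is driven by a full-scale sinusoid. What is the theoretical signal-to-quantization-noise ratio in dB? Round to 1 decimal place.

92.1 dB

SNR = 6.02·15 + 1.76 = 92.06 dB.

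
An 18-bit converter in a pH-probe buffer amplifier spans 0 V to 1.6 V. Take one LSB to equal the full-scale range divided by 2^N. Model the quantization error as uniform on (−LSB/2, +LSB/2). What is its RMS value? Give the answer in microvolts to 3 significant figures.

Full-scale range = 1.6 V.
Step size = 1.6/262144 V = 6.1035 µV.
σ_q = LSB/√12 = 6.1035 µV/3.4641 = 1.76 µV.

1.76 µV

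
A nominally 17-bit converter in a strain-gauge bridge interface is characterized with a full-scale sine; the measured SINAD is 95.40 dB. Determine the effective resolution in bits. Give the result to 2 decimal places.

15.55 bits

Inverting SNR = 6.02 N + 1.76: N_eff = (95.40 − 1.76)/6.02 = 15.5548.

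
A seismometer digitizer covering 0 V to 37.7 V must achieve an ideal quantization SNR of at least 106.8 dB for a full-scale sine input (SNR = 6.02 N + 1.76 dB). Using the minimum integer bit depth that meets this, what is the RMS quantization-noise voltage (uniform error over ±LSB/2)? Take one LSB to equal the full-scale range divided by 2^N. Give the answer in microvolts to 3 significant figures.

Range is 37.7 V.
Required N = ⌈(106.8 − 1.76)/6.02⌉ = ⌈17.449⌉ = 18.
Step size = 37.7/262144 V = 143.81 µV.
σ_q = LSB/√12 = 143.81 µV/3.4641 = 41.5 µV.

41.5 µV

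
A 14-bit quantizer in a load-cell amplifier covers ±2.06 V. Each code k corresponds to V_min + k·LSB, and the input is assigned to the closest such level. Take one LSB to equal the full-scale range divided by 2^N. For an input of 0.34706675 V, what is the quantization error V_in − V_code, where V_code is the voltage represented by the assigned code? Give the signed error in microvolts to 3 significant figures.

The full-scale span is 2.06 − (-2.06) = 4.12 V. LSB = 4.12 V / 2^14 ≈ 251.5 µV.
(0.34706675 − (-2.06)) / LSB = 2.40706675 × 16384/4.12 = 9572.1800. Nearest integer: k = 9572.
Reconstructed level: -2.06 + 9572 × 4.12/16384 V = 0.34702148438 V.
e = 0.34706675 − (0.34702148438) = +45.3 µV.

+45.3 µV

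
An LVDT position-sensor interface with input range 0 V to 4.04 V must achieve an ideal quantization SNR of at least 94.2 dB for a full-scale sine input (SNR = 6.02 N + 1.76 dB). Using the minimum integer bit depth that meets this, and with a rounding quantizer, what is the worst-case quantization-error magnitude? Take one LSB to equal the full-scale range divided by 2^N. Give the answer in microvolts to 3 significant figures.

30.8 µV

V_FS = 4.04 V.
Solving 6.02 N ≥ 94.2 − 1.76: N ≥ 15.355. Round up → N = 16.
LSB = 4.04 V ÷ 2^16 = 4.04/65536 V = 61.646 µV.
Half an LSB is 30.8 µV.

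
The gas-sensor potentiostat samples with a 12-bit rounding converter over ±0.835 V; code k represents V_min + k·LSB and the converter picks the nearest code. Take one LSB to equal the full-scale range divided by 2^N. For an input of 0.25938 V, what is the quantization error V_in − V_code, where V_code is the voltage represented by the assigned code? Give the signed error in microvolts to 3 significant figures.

+73.4 µV

Span: 0.835 V − (-0.835 V) = 1.67 V. LSB = 1.67 V / 2^12 ≈ 407.7 µV.
Position in LSBs: (0.25938 − (-0.835)) × 4096/1.67 = 2684.1799; rounding gives k = 2684.
V_code = -0.835 + (2684/4096) × 1.67 = 0.2593066406 V.
Error = V_in − V_code = 0.25938 − (0.2593066406) = +73.4 µV.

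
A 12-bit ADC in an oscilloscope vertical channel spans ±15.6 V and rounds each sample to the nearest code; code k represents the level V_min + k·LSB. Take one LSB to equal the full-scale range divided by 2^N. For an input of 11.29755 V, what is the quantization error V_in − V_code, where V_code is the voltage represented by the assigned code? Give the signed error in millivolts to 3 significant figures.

Span: 15.6 V − (-15.6 V) = 31.2 V. LSB = 31.2 V / 2^12 ≈ 7.617 mV.
(11.29755 − (-15.6)) / LSB = 26.89755 × 4096/31.2 = 3531.1655. Nearest integer: k = 3531.
V_code = -15.6 + (3531/4096) × 31.2 = 11.29628906 V.
Error = V_in − V_code = 11.29755 − (11.29628906) = +1.26 mV.

+1.26 mV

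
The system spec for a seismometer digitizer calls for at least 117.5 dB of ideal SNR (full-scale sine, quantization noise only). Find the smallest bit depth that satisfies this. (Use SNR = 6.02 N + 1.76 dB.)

Solving 6.02 N ≥ 117.5 − 1.76: N ≥ 19.226. Round up → N = 20.

20 bits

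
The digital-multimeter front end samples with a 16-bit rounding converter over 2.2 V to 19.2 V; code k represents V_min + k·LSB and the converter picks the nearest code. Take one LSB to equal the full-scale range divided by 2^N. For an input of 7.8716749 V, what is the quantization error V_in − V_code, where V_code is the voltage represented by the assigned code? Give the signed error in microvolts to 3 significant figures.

−93.3 µV

Full-scale range = 19.2 V − (2.2 V) = 17 V. LSB = 17 V / 2^16 ≈ 259.4 µV.
(7.8716749 − (2.2)) / LSB = 5.6716749 × 65536/17 = 21864.6404. Nearest integer: k = 21865.
V_code = V_min + k × range/2^16 = 2.2 + 21865 × 17/65536 = 7.8717681885 V.
e = 7.8716749 − (7.8717681885) = −93.3 µV.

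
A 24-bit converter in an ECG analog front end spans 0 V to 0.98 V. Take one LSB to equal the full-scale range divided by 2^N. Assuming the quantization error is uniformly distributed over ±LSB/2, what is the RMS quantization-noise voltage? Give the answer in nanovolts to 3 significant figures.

16.9 nV

V_FS = 0.98 V.
One LSB is 0.98 V / 16777216 = 58.413 nV.
For a uniform distribution on [−LSB/2, +LSB/2], V_rms = LSB/√12 = 58.413 nV/3.4641 = 16.9 nV.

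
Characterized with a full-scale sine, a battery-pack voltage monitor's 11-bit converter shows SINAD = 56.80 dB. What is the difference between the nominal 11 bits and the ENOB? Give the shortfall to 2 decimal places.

1.86 bits

Effective bits = (56.80 − 1.76)/6.02 = 9.1429.
Shortfall = 11 − 9.1429 = 1.8571 bits.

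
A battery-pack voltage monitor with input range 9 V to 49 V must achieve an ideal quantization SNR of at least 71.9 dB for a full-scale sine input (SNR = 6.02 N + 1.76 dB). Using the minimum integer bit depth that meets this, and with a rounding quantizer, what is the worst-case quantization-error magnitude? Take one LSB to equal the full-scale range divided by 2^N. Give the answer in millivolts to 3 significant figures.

Full-scale range = 49 V − (9 V) = 40 V.
6.02 N + 1.76 ≥ 71.9 gives N ≥ 11.651, so the minimum integer is 12.
Step size = 40/4096 V = 9.7656 mV.
Max error for round-to-nearest is LSB/2 = 4.88 mV.

4.88 mV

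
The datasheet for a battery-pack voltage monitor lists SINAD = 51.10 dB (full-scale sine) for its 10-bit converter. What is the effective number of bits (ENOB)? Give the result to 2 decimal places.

Inverting SNR = 6.02 N + 1.76: N_eff = (51.10 − 1.76)/6.02 = 8.1960.

8.20 bits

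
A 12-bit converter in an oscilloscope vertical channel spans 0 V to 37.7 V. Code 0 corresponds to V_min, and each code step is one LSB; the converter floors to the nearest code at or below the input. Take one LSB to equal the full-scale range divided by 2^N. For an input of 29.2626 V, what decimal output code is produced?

3179

Span = 37.7 V. LSB = 37.7 V / 2^12 ≈ 9.204 mV.
code = ⌊(V_in − V_min)/LSB⌋ = ⌊(V_in − V_min) × 2^12 / range⌋
     = ⌊(29.2626 − (0)) × 4096 / 37.7⌋ = ⌊29.2626 × 4096/37.7⌋
     = ⌊3179.300⌋ = 3179.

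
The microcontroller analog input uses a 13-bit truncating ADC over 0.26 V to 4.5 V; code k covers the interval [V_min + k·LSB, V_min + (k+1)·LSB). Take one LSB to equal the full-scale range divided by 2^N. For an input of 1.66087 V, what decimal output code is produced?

2706

Full-scale range = 4.5 V − (0.26 V) = 4.24 V. LSB = 4.24 V / 2^13 ≈ 0.5176 mV.
V_in − V_min = 1.66087 − (0.26) = 1.40087 V.
Divide by LSB: 1.40087 × 8192/4.24 = 2706.5866.
Truncating gives code 2706.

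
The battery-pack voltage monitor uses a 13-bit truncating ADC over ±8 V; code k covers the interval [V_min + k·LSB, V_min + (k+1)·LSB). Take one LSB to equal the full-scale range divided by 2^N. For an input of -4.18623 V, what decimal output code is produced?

1952

Span: 8 V − (-8 V) = 16 V. LSB = 16 V / 2^13 ≈ 1.953 mV.
code = ⌊(V_in − V_min)/LSB⌋ = ⌊(V_in − V_min) × 2^13 / range⌋
     = ⌊(-4.18623 − (-8)) × 8192 / 16⌋ = ⌊3.81377 × 8192/16⌋
     = ⌊1952.650⌋ = 1952.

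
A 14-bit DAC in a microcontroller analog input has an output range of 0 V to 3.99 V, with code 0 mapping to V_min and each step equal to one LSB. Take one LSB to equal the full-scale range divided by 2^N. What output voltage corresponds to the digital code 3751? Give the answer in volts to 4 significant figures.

V_FS = 3.99 V. LSB = 3.99 V / 2^14.
V_out = 0 + 3751 × (3.99/16384) V
      = 0 + 0.913482 = 0.913482 V.

0.9135 V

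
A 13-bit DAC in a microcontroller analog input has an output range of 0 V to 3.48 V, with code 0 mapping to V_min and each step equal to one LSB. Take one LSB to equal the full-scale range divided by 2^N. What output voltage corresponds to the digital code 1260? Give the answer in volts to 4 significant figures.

Full-scale range = 3.48 V. LSB = 3.48 V / 2^13.
Output = V_min + (1260/8192) × range = 0 + 0.153809 × 3.48 V
      = 0 + 0.535254 = 0.535254 V.

0.5353 V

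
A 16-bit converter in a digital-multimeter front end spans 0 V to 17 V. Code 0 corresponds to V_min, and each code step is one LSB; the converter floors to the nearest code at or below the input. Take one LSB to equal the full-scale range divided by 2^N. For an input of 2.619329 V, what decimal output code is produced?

10097

Span = 17 V. LSB = 17 V / 2^16 ≈ 259.4 µV.
(V_in − V_min) × 2^16/range = (2.619329 − (0)) × 65536/17 = 10097.667.
Floor → code = 10097.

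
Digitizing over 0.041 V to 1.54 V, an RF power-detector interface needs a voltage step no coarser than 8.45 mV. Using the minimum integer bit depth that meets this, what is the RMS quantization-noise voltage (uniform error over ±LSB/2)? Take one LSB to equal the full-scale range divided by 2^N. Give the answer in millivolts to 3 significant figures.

The full-scale span is 1.54 − (0.041) = 1.499 V.
Required number of levels: 1.499/8.45 mV = 177.40; smallest N with 2^N ≥ that is 8.
LSB = 1.499 V ÷ 2^8 = 1.499/256 V = 5.8555 mV.
V_rms = LSB/√12 = 1.69 mV.

1.69 mV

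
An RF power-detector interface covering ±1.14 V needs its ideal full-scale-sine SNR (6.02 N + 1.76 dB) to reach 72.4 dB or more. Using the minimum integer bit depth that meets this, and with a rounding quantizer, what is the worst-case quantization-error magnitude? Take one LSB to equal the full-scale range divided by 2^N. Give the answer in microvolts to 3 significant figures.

278 µV

Range = 1.14 − (-1.14) = 2.28 V.
Required N = ⌈(72.4 − 1.76)/6.02⌉ = ⌈11.734⌉ = 12.
LSB = 2.28 V ÷ 2^12 = 2.28/4096 V = 0.55664 mV.
|e|_max = LSB/2 = 278 µV.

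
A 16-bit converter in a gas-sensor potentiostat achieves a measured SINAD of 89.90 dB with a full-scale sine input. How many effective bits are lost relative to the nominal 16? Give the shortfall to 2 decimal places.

Effective bits = (89.90 − 1.76)/6.02 = 14.6412.
16 − 14.6412 = 1.36 bits below nominal.

1.36 bits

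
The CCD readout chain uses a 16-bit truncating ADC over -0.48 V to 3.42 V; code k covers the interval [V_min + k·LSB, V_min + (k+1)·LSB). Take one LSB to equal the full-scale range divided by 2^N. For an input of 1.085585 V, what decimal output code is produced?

26308

Full-scale range = 3.42 V − (-0.48 V) = 3.9 V. LSB = 3.9 V / 2^16 ≈ 59.51 µV.
V_in − V_min = 1.085585 − (-0.48) = 1.565585 V.
Divide by LSB: 1.565585 × 65536/3.9 = 26308.2509.
Truncating gives code 26308.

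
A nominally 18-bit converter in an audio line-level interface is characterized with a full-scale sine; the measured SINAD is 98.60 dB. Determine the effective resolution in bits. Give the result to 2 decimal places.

16.09 bits

(98.60 − 1.76) / 6.02 = 96.84/6.02 = 16.0864 effective bits.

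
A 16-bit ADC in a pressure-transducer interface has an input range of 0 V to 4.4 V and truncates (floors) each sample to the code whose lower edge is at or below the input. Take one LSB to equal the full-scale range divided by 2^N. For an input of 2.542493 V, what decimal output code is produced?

V_FS = 4.4 V. LSB = 4.4 V / 2^16 ≈ 67.14 µV.
V_in − V_min = 2.542493 − (0) = 2.542493 V.
Divide by LSB: 2.542493 × 65536/4.4 = 37869.2776.
Truncating gives code 37869.

37869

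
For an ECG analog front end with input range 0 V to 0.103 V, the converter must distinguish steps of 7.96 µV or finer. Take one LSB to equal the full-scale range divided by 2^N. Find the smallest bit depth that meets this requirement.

14 bits

Full-scale range = 0.103 V.
Required number of levels: 0.103/7.96 µV = 12940; smallest N with 2^N ≥ that is 14.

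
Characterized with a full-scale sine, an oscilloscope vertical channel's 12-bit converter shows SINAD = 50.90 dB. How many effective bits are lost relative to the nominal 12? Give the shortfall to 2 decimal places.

ENOB = (SINAD − 1.76)/6.02 = (50.90 − 1.76)/6.02 = 8.1628 bits.
Shortfall = 12 − 8.1628 = 3.8372 bits.

3.84 bits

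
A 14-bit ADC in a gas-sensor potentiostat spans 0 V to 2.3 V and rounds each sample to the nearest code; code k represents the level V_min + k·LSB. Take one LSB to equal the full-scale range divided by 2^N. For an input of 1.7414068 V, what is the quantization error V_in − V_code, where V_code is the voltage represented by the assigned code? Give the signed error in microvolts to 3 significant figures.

V_FS = 2.3 V. LSB = 2.3 V / 2^14 ≈ 140.4 µV.
(1.7414068 − (0)) / LSB = 1.7414068 × 16384/2.3 = 12404.8735. Nearest integer: k = 12405.
Reconstructed level: 0 + 12405 × 2.3/16384 V = 1.7414245605 V.
e = 1.7414068 − (1.7414245605) = −17.8 µV.

−17.8 µV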